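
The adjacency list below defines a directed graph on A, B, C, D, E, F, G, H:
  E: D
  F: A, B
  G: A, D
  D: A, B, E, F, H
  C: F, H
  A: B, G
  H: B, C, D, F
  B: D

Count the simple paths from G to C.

2

G→A→B→D→H→C
G→D→H→C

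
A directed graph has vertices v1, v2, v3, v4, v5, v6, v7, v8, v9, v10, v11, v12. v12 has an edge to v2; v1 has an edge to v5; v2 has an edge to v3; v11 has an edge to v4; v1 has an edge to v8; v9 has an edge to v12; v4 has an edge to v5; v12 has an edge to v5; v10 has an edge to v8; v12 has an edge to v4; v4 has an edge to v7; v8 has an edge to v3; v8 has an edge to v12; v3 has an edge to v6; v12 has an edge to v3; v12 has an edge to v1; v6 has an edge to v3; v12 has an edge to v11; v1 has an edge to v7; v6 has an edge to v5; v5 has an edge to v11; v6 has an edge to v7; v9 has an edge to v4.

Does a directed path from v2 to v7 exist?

Explore from v2.
Distance 1: reach v3.
Distance 2: reach v6.
Distance 3: reach v5, v7.
Found v7.

Yes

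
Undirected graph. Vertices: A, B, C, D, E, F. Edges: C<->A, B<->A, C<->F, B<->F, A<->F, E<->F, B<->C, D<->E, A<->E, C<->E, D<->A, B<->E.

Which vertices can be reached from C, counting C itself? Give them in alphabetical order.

A, B, C, D, E, F

Start at C.
Its neighbours: A, B, E, F.
Then their neighbours: D.
Every vertex is now reached.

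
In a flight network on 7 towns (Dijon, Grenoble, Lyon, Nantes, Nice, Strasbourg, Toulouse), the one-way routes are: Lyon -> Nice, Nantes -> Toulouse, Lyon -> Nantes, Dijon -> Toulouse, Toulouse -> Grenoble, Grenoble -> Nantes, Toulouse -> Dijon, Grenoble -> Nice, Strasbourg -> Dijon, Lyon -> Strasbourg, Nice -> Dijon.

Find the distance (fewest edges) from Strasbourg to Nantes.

4

Distance 0: Strasbourg.
Distance 1: Dijon.
Distance 2: Toulouse.
Distance 3: Grenoble.
Distance 4: Nantes, Nice — contains Nantes.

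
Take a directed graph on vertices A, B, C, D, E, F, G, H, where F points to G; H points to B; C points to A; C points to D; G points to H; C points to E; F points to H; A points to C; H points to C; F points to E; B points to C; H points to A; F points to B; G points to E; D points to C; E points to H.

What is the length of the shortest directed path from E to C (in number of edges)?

Distance 0: E.
Distance 1: H.
Distance 2: A, B, C — contains C.

2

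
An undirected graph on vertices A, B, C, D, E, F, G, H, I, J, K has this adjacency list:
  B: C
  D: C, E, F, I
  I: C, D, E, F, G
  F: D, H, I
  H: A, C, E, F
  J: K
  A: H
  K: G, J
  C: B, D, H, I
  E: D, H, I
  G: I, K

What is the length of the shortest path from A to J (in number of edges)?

6

Distance 0: A.
Distance 1: H.
Distance 2: C, E, F.
Distance 3: B, D, I.
Distance 4: G.
Distance 5: K.
Distance 6: J — contains J.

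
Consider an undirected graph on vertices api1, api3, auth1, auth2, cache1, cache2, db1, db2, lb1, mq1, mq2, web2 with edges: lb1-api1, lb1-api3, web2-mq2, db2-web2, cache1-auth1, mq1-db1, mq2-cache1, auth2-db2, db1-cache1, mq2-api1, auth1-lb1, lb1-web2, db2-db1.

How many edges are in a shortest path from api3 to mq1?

5

Distance 0: api3.
Distance 1: lb1.
Distance 2: api1, auth1, web2.
Distance 3: cache1, db2, mq2.
Distance 4: auth2, db1.
Distance 5: mq1 — contains mq1.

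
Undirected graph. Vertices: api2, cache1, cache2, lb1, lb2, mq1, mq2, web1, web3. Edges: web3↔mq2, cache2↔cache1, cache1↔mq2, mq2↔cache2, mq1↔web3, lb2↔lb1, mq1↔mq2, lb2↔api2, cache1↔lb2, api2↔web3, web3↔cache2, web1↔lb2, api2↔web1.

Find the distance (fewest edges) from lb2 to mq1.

Distance 0: lb2.
Distance 1: api2, cache1, lb1, web1.
Distance 2: cache2, mq2, web3.
Distance 3: mq1 — contains mq1.

3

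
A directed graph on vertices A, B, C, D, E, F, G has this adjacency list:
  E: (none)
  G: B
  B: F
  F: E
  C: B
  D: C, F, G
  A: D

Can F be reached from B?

Explore from B.
Distance 1: reach F.
Found F.

Yes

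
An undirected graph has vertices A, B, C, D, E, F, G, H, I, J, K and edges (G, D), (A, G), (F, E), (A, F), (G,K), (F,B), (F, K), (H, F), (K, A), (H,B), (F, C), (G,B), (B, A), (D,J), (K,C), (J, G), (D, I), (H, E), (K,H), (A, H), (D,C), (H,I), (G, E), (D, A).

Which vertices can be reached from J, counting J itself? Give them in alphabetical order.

Start at J.
Its neighbours: D, G.
Then their neighbours: A, B, C, E, I, K.
Then next layer: F, H.
Every vertex is now reached.

A, B, C, D, E, F, G, H, I, J, K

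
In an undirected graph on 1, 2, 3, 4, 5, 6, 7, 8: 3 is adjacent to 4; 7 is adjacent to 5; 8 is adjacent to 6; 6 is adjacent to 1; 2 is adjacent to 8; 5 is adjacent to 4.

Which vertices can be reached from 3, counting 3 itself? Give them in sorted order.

3, 4, 5, 7

Start at 3.
Its neighbours: 4.
Then their neighbours: 5.
Then next layer: 7.
Nothing further is reachable.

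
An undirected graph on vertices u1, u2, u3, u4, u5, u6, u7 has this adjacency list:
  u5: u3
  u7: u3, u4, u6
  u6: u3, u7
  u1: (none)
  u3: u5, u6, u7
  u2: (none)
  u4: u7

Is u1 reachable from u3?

No

Explore from u3.
Distance 1: reach u5, u6, u7.
Distance 2: reach u4.
The search is exhausted without reaching u1; it lies in a different component.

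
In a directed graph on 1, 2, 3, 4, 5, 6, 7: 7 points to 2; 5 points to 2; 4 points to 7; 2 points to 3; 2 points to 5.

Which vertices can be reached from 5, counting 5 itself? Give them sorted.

Start at 5.
Its neighbours: 2.
Then their neighbours: 3.
Nothing further is reachable.

2, 3, 5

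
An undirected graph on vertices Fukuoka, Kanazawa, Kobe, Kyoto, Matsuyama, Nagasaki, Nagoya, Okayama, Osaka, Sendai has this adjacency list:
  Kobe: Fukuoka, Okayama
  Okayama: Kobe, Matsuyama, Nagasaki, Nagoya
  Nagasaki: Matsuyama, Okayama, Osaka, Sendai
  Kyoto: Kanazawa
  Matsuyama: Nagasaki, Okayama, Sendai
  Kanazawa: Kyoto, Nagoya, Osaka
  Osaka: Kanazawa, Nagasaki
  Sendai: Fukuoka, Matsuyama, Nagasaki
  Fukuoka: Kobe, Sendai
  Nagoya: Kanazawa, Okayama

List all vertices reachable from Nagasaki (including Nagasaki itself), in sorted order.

Fukuoka, Kanazawa, Kobe, Kyoto, Matsuyama, Nagasaki, Nagoya, Okayama, Osaka, Sendai

Start at Nagasaki.
Its neighbours: Matsuyama, Okayama, Osaka, Sendai.
Then their neighbours: Fukuoka, Kanazawa, Kobe, Nagoya.
Then next layer: Kyoto.
Every vertex is now reached.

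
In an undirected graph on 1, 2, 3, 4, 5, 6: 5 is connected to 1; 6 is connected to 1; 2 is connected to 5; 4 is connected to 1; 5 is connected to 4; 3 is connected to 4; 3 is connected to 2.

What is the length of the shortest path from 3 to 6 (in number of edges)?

3

Distance 0: 3.
Distance 1: 2, 4.
Distance 2: 1, 5.
Distance 3: 6 — contains 6.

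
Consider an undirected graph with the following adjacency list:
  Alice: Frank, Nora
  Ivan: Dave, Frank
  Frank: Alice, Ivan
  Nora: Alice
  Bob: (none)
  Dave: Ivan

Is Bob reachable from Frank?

No

Explore from Frank.
Distance 1: reach Alice, Ivan.
Distance 2: reach Dave, Nora.
The search is exhausted without reaching Bob; it lies in a different component.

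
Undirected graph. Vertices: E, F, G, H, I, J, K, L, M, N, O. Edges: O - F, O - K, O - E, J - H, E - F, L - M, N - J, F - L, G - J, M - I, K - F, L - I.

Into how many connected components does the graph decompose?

From E: component {E, F, I, K, L, M, O}.
From G: component {G, H, J, N}.
That's 2 components.

2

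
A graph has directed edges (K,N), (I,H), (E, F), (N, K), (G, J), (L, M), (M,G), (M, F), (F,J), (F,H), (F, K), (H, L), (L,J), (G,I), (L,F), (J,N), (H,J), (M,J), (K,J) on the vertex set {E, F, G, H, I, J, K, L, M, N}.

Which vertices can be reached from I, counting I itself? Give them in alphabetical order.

F, G, H, I, J, K, L, M, N

Start at I.
Its neighbours: H.
Then their neighbours: J, L.
Then next layer: F, M, N.
Then next layer: G, K.
Nothing further is reachable.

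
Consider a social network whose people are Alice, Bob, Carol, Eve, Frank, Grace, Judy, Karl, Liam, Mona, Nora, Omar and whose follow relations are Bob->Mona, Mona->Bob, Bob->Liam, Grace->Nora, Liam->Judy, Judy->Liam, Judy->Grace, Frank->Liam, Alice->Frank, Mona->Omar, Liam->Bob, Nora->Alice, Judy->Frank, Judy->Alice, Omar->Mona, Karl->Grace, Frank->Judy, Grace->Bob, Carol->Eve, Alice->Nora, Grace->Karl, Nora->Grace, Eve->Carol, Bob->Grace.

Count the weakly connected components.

From Alice: component {Alice, Bob, Frank, Grace, Judy, Karl, Liam, Mona, Nora, Omar}.
From Carol: component {Carol, Eve}.
That's 2 components.

2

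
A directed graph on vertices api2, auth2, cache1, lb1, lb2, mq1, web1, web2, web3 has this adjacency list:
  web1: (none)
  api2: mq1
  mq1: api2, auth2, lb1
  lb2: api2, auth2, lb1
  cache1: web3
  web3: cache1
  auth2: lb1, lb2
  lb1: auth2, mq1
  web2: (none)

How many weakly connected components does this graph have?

4

From api2: component {api2, auth2, lb1, lb2, mq1}.
From cache1: component {cache1, web3}.
From web1: component {web1}.
From web2: component {web2}.
That's 4 components.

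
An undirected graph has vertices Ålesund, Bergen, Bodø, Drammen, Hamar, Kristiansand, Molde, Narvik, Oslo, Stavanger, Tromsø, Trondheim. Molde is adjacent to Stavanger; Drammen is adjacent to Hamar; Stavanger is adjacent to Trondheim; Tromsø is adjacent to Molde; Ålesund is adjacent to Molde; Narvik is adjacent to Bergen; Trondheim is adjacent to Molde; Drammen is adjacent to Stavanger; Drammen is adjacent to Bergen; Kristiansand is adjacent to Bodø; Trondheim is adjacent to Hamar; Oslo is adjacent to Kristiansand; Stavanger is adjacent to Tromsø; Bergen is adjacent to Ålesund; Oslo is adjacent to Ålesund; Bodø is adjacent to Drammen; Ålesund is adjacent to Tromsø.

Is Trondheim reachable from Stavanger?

Explore from Stavanger.
Distance 1: reach Drammen, Molde, Tromsø, Trondheim.
Found Trondheim.

Yes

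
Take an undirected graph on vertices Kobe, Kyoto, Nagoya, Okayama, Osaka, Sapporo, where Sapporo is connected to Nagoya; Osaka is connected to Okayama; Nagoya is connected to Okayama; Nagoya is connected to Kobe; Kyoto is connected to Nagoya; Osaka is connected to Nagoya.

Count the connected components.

1

From Kobe: component {Kobe, Kyoto, Nagoya, Okayama, Osaka, Sapporo}.
That's 1 component.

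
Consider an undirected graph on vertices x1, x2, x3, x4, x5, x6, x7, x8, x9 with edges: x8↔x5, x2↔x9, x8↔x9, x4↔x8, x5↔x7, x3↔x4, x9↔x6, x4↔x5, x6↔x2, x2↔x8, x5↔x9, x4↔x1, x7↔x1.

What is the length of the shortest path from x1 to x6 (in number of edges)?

Distance 0: x1.
Distance 1: x4, x7.
Distance 2: x3, x5, x8.
Distance 3: x2, x9.
Distance 4: x6 — contains x6.

4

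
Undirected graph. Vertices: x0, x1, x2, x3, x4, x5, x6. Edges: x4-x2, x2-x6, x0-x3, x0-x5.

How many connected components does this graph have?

From x0: component {x0, x3, x5}.
From x1: component {x1}.
From x2: component {x2, x4, x6}.
That's 3 components.

3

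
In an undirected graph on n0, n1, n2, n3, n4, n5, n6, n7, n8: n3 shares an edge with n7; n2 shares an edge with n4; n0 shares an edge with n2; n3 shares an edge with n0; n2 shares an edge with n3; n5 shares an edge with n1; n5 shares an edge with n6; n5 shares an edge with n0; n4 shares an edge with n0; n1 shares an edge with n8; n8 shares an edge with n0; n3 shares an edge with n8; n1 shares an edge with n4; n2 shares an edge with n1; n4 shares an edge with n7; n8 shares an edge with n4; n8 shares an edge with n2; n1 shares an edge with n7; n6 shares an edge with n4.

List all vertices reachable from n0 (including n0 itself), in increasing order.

Start at n0.
Its neighbours: n2, n3, n4, n5, n8.
Then their neighbours: n1, n6, n7.
Every vertex is now reached.

n0, n1, n2, n3, n4, n5, n6, n7, n8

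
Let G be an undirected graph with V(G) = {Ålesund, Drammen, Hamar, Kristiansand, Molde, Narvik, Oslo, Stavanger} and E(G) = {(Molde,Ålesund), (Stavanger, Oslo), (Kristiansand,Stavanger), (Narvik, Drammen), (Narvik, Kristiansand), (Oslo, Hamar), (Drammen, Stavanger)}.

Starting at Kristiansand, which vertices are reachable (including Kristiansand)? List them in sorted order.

Start at Kristiansand.
Its neighbours: Narvik, Stavanger.
Then their neighbours: Drammen, Oslo.
Then next layer: Hamar.
Nothing further is reachable.

Drammen, Hamar, Kristiansand, Narvik, Oslo, Stavanger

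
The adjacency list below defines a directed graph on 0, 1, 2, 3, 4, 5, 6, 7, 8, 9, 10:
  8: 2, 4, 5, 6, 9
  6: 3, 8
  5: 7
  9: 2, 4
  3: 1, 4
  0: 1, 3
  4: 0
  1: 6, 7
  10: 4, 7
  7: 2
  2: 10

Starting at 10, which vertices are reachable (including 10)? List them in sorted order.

0, 1, 2, 3, 4, 5, 6, 7, 8, 9, 10

Start at 10.
Its neighbours: 4, 7.
Then their neighbours: 0, 2.
Then next layer: 1, 3.
Then next layer: 6.
Then next layer: 8.
Then next layer: 5, 9.
Every vertex is now reached.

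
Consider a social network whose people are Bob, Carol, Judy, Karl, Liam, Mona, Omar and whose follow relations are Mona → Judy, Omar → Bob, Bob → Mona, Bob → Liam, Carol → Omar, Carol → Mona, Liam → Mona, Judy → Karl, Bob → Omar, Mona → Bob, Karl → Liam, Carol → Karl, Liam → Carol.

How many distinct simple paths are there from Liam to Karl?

Liam→Carol→Karl
Liam→Carol→Mona→Judy→Karl
Liam→Carol→Omar→Bob→Mona→Judy→Karl
Liam→Mona→Judy→Karl

4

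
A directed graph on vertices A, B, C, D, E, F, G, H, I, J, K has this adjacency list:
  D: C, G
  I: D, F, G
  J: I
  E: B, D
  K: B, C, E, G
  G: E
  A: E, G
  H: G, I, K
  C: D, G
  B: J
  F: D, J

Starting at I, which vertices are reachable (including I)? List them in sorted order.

B, C, D, E, F, G, I, J

Start at I.
Its neighbours: D, F, G.
Then their neighbours: C, E, J.
Then next layer: B.
Nothing further is reachable.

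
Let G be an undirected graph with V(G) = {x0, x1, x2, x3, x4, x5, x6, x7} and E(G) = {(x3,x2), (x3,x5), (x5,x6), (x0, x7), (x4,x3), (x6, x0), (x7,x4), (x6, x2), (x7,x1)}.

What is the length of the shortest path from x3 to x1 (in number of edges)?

3

Distance 0: x3.
Distance 1: x2, x4, x5.
Distance 2: x6, x7.
Distance 3: x0, x1 — contains x1.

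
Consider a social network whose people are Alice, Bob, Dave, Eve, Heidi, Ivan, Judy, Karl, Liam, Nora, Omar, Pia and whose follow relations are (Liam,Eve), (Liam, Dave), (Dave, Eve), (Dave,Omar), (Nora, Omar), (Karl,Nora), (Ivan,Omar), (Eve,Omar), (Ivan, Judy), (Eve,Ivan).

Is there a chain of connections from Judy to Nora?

No

Judy has no outgoing edges, so nothing is reachable from it.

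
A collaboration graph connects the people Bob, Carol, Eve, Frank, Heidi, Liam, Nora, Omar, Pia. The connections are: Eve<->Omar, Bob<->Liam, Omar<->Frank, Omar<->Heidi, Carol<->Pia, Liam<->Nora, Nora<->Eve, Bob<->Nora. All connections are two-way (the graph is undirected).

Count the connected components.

2

From Bob: component {Bob, Eve, Frank, Heidi, Liam, Nora, Omar}.
From Carol: component {Carol, Pia}.
That's 2 components.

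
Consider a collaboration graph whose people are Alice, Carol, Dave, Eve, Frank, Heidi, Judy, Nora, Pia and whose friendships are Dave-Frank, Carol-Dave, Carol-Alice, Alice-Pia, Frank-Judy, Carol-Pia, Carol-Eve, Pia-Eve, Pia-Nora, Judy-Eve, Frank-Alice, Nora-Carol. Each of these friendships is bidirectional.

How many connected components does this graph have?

From Alice: component {Alice, Carol, Dave, Eve, Frank, Judy, Nora, Pia}.
From Heidi: component {Heidi}.
That's 2 components.

2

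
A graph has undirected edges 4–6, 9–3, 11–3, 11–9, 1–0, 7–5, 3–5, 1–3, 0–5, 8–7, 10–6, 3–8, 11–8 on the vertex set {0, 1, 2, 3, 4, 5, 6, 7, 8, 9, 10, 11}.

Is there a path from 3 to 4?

Explore from 3.
Distance 1: reach 1, 5, 8, 9, 11.
Distance 2: reach 0, 7.
The search is exhausted without reaching 4; it lies in a different component.

No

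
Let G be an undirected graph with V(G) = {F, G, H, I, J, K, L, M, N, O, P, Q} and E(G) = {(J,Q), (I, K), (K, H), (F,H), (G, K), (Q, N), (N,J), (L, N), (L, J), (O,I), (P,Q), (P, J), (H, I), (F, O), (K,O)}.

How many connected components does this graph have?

From F: component {F, G, H, I, K, O}.
From J: component {J, L, N, P, Q}.
From M: component {M}.
That's 3 components.

3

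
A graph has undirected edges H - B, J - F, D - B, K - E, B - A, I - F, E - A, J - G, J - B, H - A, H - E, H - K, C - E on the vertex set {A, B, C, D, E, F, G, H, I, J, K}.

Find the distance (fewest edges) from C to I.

6

Distance 0: C.
Distance 1: E.
Distance 2: A, H, K.
Distance 3: B.
Distance 4: D, J.
Distance 5: F, G.
Distance 6: I — contains I.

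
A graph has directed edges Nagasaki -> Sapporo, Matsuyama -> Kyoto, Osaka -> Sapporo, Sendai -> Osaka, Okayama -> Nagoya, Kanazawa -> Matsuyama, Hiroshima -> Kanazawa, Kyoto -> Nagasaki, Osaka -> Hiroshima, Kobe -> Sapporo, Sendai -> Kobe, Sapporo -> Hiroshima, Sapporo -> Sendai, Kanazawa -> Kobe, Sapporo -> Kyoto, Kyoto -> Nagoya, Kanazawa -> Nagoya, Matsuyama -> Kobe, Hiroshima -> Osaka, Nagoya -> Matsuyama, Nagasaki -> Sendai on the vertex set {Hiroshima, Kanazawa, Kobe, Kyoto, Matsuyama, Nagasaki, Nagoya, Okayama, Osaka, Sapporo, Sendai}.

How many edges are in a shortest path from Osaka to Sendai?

Distance 0: Osaka.
Distance 1: Hiroshima, Sapporo.
Distance 2: Kanazawa, Kyoto, Sendai — contains Sendai.

2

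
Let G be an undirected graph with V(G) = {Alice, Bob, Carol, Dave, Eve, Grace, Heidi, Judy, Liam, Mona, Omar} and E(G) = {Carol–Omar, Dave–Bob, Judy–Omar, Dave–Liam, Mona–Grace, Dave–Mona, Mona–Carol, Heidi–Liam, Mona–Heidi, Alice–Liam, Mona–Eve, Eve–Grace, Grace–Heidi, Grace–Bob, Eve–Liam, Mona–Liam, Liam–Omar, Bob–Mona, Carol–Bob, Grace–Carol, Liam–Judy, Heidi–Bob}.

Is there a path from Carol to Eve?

Yes

Explore from Carol.
Distance 1: reach Bob, Grace, Mona, Omar.
Distance 2: reach Dave, Eve, Heidi, Judy, Liam.
Found Eve.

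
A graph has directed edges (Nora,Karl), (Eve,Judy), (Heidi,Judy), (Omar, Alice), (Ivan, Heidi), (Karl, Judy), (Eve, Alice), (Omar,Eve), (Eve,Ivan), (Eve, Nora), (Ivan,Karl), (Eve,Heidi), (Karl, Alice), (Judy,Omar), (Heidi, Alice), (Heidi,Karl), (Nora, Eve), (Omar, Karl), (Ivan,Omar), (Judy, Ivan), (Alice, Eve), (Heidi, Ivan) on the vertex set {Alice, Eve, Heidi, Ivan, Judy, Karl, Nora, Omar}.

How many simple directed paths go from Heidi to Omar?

Heidi→Alice→Eve→Ivan→Karl→Judy→Omar
Heidi→Alice→Eve→Ivan→Omar
Heidi→Alice→Eve→Judy→Ivan→Omar
Heidi→Alice→Eve→Judy→Omar
Heidi→Alice→Eve→Nora→Karl→Judy→Ivan→Omar
Heidi→Alice→Eve→Nora→Karl→Judy→Omar
Heidi→Ivan→Karl→Alice→Eve→Judy→Omar
Heidi→Ivan→Karl→Judy→Omar
... and 8 more.

16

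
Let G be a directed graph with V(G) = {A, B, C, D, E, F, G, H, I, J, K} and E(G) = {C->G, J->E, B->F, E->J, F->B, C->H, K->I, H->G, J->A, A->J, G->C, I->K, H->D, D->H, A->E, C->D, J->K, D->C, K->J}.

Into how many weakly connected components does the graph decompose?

3

From A: component {A, E, I, J, K}.
From B: component {B, F}.
From C: component {C, D, G, H}.
That's 3 components.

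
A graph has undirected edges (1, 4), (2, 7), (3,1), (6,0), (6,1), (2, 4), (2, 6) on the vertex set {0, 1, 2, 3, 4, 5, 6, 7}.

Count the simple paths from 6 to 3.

2

6–1–3
6–2–4–1–3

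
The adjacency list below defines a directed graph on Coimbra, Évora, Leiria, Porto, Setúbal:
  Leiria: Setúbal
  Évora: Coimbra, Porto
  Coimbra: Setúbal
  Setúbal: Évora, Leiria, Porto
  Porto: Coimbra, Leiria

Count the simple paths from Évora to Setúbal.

3

Évora→Coimbra→Setúbal
Évora→Porto→Coimbra→Setúbal
Évora→Porto→Leiria→Setúbal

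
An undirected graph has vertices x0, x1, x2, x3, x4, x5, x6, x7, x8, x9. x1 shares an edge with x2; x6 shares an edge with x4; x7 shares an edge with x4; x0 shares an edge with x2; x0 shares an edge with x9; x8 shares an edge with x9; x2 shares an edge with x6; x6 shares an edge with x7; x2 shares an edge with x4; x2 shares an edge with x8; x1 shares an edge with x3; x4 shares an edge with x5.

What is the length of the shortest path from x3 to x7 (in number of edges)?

Distance 0: x3.
Distance 1: x1.
Distance 2: x2.
Distance 3: x0, x4, x6, x8.
Distance 4: x5, x7, x9 — contains x7.

4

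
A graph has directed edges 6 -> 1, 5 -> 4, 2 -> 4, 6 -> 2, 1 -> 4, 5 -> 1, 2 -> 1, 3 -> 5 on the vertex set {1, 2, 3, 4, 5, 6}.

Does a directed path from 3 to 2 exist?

No

Explore from 3.
Distance 1: reach 5.
Distance 2: reach 1, 4.
The search from 3 is exhausted; no directed path reaches 2.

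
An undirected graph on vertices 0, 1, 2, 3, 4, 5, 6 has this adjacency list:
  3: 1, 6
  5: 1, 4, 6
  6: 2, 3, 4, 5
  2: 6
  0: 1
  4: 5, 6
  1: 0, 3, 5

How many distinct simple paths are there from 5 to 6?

5–1–3–6
5–4–6
5–6

3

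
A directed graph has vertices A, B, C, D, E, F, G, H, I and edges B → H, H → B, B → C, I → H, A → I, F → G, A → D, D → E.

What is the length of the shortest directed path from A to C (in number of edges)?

4

Distance 0: A.
Distance 1: D, I.
Distance 2: E, H.
Distance 3: B.
Distance 4: C — contains C.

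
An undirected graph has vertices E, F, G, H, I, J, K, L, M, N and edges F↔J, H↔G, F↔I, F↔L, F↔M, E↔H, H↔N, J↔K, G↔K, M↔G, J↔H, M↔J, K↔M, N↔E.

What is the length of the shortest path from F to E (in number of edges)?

3

Distance 0: F.
Distance 1: I, J, L, M.
Distance 2: G, H, K.
Distance 3: E, N — contains E.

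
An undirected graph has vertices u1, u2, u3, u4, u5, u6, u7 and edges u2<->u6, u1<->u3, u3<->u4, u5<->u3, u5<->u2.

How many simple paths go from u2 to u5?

1

u2–u5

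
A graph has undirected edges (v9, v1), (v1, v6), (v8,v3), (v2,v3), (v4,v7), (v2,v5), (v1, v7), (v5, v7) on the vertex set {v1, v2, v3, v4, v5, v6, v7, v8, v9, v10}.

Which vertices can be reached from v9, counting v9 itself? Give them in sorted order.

Start at v9.
Its neighbours: v1.
Then their neighbours: v6, v7.
Then next layer: v4, v5.
Then next layer: v2.
Then next layer: v3.
Then next layer: v8.
Nothing further is reachable.

v1, v2, v3, v4, v5, v6, v7, v8, v9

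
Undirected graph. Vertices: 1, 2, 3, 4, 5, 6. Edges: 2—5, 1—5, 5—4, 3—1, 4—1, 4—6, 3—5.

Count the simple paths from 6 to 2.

6–4–1–3–5–2
6–4–1–5–2
6–4–5–2

3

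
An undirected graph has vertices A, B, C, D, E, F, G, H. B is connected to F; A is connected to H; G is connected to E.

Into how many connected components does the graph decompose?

5

From A: component {A, H}.
From B: component {B, F}.
From C: component {C}.
From D: component {D}.
From E: component {E, G}.
That's 5 components.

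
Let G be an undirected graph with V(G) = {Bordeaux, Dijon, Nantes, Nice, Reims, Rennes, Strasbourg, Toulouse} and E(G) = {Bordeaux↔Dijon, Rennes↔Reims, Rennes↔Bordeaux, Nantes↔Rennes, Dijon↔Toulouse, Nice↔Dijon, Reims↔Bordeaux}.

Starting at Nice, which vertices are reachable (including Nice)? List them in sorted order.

Start at Nice.
Its neighbours: Dijon.
Then their neighbours: Bordeaux, Toulouse.
Then next layer: Reims, Rennes.
Then next layer: Nantes.
Nothing further is reachable.

Bordeaux, Dijon, Nantes, Nice, Reims, Rennes, Toulouse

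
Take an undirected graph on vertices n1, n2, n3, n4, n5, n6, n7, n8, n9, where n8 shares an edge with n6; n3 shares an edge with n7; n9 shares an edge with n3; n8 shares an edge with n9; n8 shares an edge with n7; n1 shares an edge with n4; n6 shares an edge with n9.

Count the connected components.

From n1: component {n1, n4}.
From n2: component {n2}.
From n3: component {n3, n6, n7, n8, n9}.
From n5: component {n5}.
That's 4 components.

4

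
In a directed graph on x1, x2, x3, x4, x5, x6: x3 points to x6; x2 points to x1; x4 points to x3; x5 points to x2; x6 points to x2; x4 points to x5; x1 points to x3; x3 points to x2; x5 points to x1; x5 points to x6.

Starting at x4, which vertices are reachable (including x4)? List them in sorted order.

x1, x2, x3, x4, x5, x6

Start at x4.
Its neighbours: x3, x5.
Then their neighbours: x1, x2, x6.
Every vertex is now reached.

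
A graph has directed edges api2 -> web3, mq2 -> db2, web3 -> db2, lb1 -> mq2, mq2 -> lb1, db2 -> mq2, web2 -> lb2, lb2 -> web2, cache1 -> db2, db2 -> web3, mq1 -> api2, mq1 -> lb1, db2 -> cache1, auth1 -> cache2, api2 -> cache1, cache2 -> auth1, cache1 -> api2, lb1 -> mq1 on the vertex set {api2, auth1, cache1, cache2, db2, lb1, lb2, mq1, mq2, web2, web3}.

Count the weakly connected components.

From api2: component {api2, cache1, db2, lb1, mq1, mq2, web3}.
From auth1: component {auth1, cache2}.
From lb2: component {lb2, web2}.
That's 3 components.

3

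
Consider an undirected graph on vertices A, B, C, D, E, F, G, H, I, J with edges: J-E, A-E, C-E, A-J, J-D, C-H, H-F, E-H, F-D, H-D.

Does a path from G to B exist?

No

G has no edges, so nothing is reachable from it.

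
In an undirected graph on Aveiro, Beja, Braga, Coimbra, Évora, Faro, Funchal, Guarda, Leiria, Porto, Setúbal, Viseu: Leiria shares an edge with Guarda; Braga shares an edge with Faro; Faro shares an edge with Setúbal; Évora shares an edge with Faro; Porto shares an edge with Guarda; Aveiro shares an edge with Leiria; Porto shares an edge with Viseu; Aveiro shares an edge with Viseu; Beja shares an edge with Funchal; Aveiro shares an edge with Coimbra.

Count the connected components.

3

From Aveiro: component {Aveiro, Coimbra, Guarda, Leiria, Porto, Viseu}.
From Beja: component {Beja, Funchal}.
From Braga: component {Braga, Évora, Faro, Setúbal}.
That's 3 components.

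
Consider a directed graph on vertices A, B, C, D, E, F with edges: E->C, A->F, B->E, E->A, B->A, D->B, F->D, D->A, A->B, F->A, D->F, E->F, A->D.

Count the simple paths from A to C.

3

A→B→E→C
A→D→B→E→C
A→F→D→B→E→C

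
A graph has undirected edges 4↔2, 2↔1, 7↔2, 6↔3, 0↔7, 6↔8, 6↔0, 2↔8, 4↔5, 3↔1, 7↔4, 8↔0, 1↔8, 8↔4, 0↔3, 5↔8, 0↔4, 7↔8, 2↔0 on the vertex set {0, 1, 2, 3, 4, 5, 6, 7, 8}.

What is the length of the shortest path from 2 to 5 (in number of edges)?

2

Distance 0: 2.
Distance 1: 0, 1, 4, 7, 8.
Distance 2: 3, 5, 6 — contains 5.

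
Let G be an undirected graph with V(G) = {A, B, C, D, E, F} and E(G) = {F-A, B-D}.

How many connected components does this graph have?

From A: component {A, F}.
From B: component {B, D}.
From C: component {C}.
From E: component {E}.
That's 4 components.

4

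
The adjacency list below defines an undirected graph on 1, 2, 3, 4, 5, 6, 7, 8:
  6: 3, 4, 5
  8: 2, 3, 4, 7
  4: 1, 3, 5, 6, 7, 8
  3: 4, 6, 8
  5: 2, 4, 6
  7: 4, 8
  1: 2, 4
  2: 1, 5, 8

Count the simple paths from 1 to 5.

1–2–5
1–2–8–3–4–5
1–2–8–3–4–6–5
1–2–8–3–6–4–5
1–2–8–3–6–5
1–2–8–4–3–6–5
1–2–8–4–5
1–2–8–4–6–5
... and 12 more.

20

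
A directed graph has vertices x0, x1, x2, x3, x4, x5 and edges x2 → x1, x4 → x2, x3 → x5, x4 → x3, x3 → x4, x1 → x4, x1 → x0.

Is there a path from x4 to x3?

Explore from x4.
Distance 1: reach x2, x3.
Found x3.

Yes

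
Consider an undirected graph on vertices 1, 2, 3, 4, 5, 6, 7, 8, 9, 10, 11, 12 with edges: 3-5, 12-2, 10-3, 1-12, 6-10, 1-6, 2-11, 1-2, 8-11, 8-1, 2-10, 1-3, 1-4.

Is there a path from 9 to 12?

No

9 has no edges, so nothing is reachable from it.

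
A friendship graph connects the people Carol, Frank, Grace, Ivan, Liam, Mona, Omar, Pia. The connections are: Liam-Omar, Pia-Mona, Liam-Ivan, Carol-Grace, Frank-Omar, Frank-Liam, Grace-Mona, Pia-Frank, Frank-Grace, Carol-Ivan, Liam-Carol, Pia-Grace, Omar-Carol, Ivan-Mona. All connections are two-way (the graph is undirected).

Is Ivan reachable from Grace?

Explore from Grace.
Distance 1: reach Carol, Frank, Mona, Pia.
Distance 2: reach Ivan, Liam, Omar.
Found Ivan.

Yes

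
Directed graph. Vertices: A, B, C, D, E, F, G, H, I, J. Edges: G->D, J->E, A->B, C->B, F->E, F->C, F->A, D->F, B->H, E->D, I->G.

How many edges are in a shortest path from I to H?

Distance 0: I.
Distance 1: G.
Distance 2: D.
Distance 3: F.
Distance 4: A, C, E.
Distance 5: B.
Distance 6: H — contains H.

6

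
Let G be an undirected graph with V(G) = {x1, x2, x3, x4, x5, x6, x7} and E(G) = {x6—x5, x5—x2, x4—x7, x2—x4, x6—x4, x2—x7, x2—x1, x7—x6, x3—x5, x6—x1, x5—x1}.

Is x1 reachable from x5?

Explore from x5.
Distance 1: reach x1, x2, x3, x6.
Found x1.

Yes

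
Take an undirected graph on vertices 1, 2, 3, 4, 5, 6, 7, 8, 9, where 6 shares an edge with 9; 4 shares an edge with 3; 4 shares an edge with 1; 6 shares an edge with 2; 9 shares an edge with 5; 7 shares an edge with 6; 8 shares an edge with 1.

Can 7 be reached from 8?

No

Explore from 8.
Distance 1: reach 1.
Distance 2: reach 4.
Distance 3: reach 3.
The search is exhausted without reaching 7; it lies in a different component.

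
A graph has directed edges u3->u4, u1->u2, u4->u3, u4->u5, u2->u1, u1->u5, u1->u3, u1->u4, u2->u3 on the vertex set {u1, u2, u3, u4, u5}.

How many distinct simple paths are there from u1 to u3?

u1→u2→u3
u1→u3
u1→u4→u3

3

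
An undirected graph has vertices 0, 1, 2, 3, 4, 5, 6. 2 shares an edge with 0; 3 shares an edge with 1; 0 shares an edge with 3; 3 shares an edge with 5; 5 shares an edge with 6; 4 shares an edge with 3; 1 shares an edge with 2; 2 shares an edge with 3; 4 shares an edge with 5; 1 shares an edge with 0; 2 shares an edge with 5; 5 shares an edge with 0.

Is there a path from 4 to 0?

Yes

Explore from 4.
Distance 1: reach 3, 5.
Distance 2: reach 0, 1, 2, 6.
Found 0.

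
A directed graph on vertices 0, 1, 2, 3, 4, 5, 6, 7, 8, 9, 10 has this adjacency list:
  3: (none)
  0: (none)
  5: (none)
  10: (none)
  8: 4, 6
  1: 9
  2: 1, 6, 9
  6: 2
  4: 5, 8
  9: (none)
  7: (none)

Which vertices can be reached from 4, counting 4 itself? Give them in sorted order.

Start at 4.
Its neighbours: 5, 8.
Then their neighbours: 6.
Then next layer: 2.
Then next layer: 1, 9.
Nothing further is reachable.

1, 2, 4, 5, 6, 8, 9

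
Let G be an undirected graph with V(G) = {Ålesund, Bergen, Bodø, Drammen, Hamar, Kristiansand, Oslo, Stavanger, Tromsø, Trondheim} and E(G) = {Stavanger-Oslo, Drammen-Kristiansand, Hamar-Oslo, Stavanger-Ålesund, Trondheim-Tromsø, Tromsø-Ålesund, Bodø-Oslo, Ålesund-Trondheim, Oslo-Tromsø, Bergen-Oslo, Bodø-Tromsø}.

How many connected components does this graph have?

From Ålesund: component {Ålesund, Bergen, Bodø, Hamar, Oslo, Stavanger, Tromsø, Trondheim}.
From Drammen: component {Drammen, Kristiansand}.
That's 2 components.

2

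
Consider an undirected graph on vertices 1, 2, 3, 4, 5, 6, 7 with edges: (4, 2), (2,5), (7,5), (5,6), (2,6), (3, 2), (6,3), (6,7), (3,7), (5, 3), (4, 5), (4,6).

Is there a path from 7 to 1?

Explore from 7.
Distance 1: reach 3, 5, 6.
Distance 2: reach 2, 4.
The search is exhausted without reaching 1; it lies in a different component.

No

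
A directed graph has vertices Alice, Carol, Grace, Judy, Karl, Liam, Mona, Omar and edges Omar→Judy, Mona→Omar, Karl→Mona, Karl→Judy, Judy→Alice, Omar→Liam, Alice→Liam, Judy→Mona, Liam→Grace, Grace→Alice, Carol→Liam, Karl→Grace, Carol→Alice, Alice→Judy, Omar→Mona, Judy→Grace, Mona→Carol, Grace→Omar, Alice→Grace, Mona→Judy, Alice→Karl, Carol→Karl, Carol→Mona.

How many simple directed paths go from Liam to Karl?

Liam→Grace→Alice→Judy→Mona→Carol→Karl
Liam→Grace→Alice→Karl
Liam→Grace→Omar→Judy→Alice→Karl
Liam→Grace→Omar→Judy→Mona→Carol→Alice→Karl
Liam→Grace→Omar→Judy→Mona→Carol→Karl
Liam→Grace→Omar→Mona→Carol→Alice→Karl
Liam→Grace→Omar→Mona→Carol→Karl
Liam→Grace→Omar→Mona→Judy→Alice→Karl

8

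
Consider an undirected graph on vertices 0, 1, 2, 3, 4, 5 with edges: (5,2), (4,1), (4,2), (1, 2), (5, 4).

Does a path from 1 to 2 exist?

Yes

Explore from 1.
Distance 1: reach 2, 4.
Found 2.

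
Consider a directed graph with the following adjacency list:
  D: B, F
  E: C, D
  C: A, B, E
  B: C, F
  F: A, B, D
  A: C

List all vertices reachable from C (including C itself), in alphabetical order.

Start at C.
Its neighbours: A, B, E.
Then their neighbours: D, F.
Every vertex is now reached.

A, B, C, D, E, F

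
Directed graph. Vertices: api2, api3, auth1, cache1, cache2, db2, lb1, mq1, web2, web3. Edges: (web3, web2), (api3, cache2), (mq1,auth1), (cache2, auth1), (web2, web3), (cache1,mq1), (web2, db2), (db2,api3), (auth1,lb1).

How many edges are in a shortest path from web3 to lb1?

Distance 0: web3.
Distance 1: web2.
Distance 2: db2.
Distance 3: api3.
Distance 4: cache2.
Distance 5: auth1.
Distance 6: lb1 — contains lb1.

6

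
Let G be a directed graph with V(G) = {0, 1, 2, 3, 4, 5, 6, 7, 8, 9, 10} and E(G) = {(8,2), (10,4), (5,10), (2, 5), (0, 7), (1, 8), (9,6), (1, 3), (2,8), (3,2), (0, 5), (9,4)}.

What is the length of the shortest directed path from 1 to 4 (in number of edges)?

5

Distance 0: 1.
Distance 1: 3, 8.
Distance 2: 2.
Distance 3: 5.
Distance 4: 10.
Distance 5: 4 — contains 4.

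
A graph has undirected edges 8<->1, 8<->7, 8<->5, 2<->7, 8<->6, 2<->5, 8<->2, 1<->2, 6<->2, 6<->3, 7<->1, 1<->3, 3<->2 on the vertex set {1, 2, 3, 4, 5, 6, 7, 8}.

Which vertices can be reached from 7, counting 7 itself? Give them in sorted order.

Start at 7.
Its neighbours: 1, 2, 8.
Then their neighbours: 3, 5, 6.
Nothing further is reachable.

1, 2, 3, 5, 6, 7, 8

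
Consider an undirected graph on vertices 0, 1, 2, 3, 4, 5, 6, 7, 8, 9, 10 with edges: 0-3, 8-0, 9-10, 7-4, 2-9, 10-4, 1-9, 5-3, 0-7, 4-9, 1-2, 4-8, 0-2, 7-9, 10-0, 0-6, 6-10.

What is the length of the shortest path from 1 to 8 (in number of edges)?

Distance 0: 1.
Distance 1: 2, 9.
Distance 2: 0, 4, 7, 10.
Distance 3: 3, 6, 8 — contains 8.

3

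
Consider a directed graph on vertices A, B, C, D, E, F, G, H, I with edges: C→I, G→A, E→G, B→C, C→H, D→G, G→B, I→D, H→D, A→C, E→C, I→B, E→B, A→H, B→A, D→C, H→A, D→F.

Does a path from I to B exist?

Explore from I.
Distance 1: reach B, D.
Found B.

Yes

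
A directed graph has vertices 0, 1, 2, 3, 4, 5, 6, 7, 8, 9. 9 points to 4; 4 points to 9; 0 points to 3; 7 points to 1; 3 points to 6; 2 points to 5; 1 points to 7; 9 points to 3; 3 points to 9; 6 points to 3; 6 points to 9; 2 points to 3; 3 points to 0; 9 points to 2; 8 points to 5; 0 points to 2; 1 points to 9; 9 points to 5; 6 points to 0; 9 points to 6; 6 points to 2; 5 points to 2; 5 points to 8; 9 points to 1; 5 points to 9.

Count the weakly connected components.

From 0: component {0, 1, 2, 3, 4, 5, 6, 7, 8, 9}.
That's 1 component.

1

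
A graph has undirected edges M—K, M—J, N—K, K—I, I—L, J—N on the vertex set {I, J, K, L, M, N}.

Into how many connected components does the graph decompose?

From I: component {I, J, K, L, M, N}.
That's 1 component.

1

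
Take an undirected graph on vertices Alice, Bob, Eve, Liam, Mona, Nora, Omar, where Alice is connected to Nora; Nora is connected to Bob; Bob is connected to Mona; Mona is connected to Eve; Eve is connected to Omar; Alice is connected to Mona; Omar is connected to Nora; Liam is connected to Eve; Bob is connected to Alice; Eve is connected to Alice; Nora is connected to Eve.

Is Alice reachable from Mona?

Yes

Explore from Mona.
Distance 1: reach Alice, Bob, Eve.
Found Alice.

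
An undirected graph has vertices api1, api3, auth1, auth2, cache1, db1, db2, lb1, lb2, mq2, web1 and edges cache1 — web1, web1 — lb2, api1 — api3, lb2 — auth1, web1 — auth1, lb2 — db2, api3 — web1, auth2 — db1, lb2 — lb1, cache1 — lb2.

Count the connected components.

From api1: component {api1, api3, auth1, cache1, db2, lb1, lb2, web1}.
From auth2: component {auth2, db1}.
From mq2: component {mq2}.
That's 3 components.

3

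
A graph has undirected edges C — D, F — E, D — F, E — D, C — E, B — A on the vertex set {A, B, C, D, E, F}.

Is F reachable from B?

Explore from B.
Distance 1: reach A.
The search is exhausted without reaching F; it lies in a different component.

No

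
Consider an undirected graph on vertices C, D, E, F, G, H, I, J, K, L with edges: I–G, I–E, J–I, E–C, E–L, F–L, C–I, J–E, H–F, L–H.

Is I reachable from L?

Yes

Explore from L.
Distance 1: reach E, F, H.
Distance 2: reach C, I, J.
Found I.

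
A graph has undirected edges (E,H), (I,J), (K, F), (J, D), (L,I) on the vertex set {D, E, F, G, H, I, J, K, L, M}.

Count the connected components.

5

From D: component {D, I, J, L}.
From E: component {E, H}.
From F: component {F, K}.
From G: component {G}.
From M: component {M}.
That's 5 components.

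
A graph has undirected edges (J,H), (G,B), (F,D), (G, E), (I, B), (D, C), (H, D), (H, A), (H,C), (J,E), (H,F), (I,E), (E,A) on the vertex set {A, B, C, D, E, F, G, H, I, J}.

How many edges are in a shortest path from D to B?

5

Distance 0: D.
Distance 1: C, F, H.
Distance 2: A, J.
Distance 3: E.
Distance 4: G, I.
Distance 5: B — contains B.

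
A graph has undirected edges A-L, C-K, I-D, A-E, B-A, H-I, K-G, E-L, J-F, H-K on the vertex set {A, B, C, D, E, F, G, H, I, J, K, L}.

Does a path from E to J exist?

Explore from E.
Distance 1: reach A, L.
Distance 2: reach B.
The search is exhausted without reaching J; it lies in a different component.

No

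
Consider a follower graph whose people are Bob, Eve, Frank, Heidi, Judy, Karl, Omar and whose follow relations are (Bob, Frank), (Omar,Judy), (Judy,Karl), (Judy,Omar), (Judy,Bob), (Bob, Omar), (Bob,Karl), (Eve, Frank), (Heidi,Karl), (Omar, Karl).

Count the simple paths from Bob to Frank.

Bob→Frank

1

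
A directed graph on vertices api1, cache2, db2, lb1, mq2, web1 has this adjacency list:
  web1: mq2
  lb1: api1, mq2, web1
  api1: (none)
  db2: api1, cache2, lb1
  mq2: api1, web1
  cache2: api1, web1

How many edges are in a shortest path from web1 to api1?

Distance 0: web1.
Distance 1: mq2.
Distance 2: api1 — contains api1.

2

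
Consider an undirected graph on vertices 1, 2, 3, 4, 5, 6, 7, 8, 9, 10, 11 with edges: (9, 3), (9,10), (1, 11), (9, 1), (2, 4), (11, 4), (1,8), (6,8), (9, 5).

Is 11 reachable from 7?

No

7 has no edges, so nothing is reachable from it.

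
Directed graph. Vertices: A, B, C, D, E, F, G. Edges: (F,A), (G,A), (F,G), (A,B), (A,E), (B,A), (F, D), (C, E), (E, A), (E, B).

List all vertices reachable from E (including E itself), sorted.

Start at E.
Its neighbours: A, B.
Nothing further is reachable.

A, B, E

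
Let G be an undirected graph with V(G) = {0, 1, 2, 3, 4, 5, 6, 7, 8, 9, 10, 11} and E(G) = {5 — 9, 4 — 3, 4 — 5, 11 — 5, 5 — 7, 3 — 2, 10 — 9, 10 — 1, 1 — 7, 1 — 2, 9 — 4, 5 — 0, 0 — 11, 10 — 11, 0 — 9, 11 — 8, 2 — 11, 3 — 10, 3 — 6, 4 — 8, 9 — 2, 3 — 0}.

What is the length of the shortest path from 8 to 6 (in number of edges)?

3

Distance 0: 8.
Distance 1: 4, 11.
Distance 2: 0, 2, 3, 5, 9, 10.
Distance 3: 1, 6, 7 — contains 6.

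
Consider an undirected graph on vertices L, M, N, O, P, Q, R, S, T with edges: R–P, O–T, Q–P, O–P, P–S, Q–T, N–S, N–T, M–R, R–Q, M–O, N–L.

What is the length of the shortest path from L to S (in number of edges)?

2

Distance 0: L.
Distance 1: N.
Distance 2: S, T — contains S.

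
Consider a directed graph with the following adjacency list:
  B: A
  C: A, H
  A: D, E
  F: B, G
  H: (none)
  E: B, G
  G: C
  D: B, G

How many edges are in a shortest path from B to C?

4

Distance 0: B.
Distance 1: A.
Distance 2: D, E.
Distance 3: G.
Distance 4: C — contains C.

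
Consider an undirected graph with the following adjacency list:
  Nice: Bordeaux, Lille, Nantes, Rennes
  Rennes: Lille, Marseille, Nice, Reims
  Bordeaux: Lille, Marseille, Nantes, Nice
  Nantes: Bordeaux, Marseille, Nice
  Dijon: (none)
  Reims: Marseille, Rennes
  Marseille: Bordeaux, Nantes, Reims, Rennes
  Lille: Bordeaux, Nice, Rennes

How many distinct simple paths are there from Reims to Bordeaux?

Reims–Marseille–Bordeaux
Reims–Marseille–Nantes–Bordeaux
Reims–Marseille–Nantes–Nice–Bordeaux
Reims–Marseille–Nantes–Nice–Lille–Bordeaux
Reims–Marseille–Nantes–Nice–Rennes–Lille–Bordeaux
Reims–Marseille–Rennes–Lille–Bordeaux
Reims–Marseille–Rennes–Lille–Nice–Bordeaux
Reims–Marseille–Rennes–Lille–Nice–Nantes–Bordeaux
... and 15 more.

23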